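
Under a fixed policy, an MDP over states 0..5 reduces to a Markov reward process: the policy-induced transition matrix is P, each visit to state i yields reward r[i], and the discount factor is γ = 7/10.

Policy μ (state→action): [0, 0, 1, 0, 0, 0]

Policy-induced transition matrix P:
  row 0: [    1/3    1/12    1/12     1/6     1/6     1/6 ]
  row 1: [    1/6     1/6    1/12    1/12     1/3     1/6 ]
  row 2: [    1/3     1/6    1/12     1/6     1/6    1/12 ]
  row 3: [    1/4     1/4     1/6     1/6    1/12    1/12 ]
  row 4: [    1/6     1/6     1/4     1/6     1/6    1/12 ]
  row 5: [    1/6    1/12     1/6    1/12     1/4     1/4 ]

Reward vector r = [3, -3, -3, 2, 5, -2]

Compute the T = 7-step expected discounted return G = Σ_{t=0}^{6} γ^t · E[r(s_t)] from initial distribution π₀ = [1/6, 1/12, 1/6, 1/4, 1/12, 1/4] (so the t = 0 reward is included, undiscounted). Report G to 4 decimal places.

G = 1.8216

t=0: π = [0.1667, 0.0833, 0.1667, 0.2500, 0.0833, 0.2500], E[r] = 0.1667, γ^t·E[r] = 0.166667, running G = 0.166667
t=1: π = [0.2431, 0.1528, 0.1389, 0.1389, 0.1806, 0.1458], E[r] = 0.7431, γ^t·E[r] = 0.520139, running G = 0.686806
t=2: π = [0.2419, 0.1458, 0.1372, 0.1418, 0.1927, 0.1406], E[r] = 0.8426, γ^t·E[r] = 0.412870, running G = 1.099676
t=3: π = [0.2417, 0.1466, 0.1390, 0.1428, 0.1909, 0.1391], E[r] = 0.8300, γ^t·E[r] = 0.284692, running G = 1.384368
t=4: π = [0.2420, 0.1468, 0.1386, 0.1429, 0.1908, 0.1389], E[r] = 0.8315, γ^t·E[r] = 0.199652, running G = 1.584020
t=5: π = [0.2420, 0.1468, 0.1386, 0.1429, 0.1908, 0.1389], E[r] = 0.8317, γ^t·E[r] = 0.139784, running G = 1.723804
t=6: π = [0.2420, 0.1468, 0.1386, 0.1429, 0.1908, 0.1389], E[r] = 0.8317, γ^t·E[r] = 0.097846, running G = 1.821650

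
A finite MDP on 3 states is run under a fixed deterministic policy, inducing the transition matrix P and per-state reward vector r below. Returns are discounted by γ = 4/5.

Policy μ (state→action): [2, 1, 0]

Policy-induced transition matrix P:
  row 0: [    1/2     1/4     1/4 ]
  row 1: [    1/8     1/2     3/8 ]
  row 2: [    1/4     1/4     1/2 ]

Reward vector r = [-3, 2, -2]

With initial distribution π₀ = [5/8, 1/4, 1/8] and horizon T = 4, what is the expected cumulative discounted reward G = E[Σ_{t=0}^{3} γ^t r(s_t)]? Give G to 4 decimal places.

t=0: π = [0.6250, 0.2500, 0.1250], E[r] = -1.6250, γ^t·E[r] = -1.625000, running G = -1.625000
t=1: π = [0.3750, 0.3125, 0.3125], E[r] = -1.1250, γ^t·E[r] = -0.900000, running G = -2.525000
t=2: π = [0.3047, 0.3281, 0.3672], E[r] = -0.9922, γ^t·E[r] = -0.635000, running G = -3.160000
t=3: π = [0.2852, 0.3320, 0.3828], E[r] = -0.9570, γ^t·E[r] = -0.490000, running G = -3.650000

G = -3.6500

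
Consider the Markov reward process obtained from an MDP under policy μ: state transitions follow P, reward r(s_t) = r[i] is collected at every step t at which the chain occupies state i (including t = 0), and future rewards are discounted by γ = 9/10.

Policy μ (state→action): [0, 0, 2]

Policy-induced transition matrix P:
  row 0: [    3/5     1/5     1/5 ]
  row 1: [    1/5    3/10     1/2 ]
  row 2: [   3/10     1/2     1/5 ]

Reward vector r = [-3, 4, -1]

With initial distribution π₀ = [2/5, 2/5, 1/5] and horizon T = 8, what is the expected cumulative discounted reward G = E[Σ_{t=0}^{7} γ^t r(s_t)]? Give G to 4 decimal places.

G = -0.6292

t=0: π = [0.4000, 0.4000, 0.2000], E[r] = 0.2000, γ^t·E[r] = 0.200000, running G = 0.200000
t=1: π = [0.3800, 0.3000, 0.3200], E[r] = -0.2600, γ^t·E[r] = -0.234000, running G = -0.034000
t=2: π = [0.3840, 0.3260, 0.2900], E[r] = -0.1380, γ^t·E[r] = -0.111780, running G = -0.145780
t=3: π = [0.3826, 0.3196, 0.2978], E[r] = -0.1672, γ^t·E[r] = -0.121889, running G = -0.267669
t=4: π = [0.3828, 0.3213, 0.2959], E[r] = -0.1591, γ^t·E[r] = -0.104412, running G = -0.372081
t=5: π = [0.3827, 0.3209, 0.2964], E[r] = -0.1610, γ^t·E[r] = -0.095046, running G = -0.467127
t=6: π = [0.3827, 0.3210, 0.2963], E[r] = -0.1604, γ^t·E[r] = -0.085253, running G = -0.552380
t=7: π = [0.3827, 0.3210, 0.2963], E[r] = -0.1605, γ^t·E[r] = -0.076780, running G = -0.629160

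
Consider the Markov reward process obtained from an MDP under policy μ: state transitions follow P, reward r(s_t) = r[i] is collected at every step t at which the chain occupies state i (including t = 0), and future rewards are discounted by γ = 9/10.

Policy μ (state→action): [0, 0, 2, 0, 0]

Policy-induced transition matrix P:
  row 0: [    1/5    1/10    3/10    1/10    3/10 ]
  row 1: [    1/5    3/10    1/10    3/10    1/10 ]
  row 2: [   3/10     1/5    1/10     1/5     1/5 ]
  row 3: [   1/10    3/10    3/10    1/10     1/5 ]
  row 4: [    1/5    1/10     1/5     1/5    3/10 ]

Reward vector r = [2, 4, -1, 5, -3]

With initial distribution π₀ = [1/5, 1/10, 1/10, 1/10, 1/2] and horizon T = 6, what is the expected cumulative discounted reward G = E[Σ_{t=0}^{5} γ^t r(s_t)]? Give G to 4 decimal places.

G = 3.8461

t=0: π = [0.2000, 0.1000, 0.1000, 0.1000, 0.5000], E[r] = -0.3000, γ^t·E[r] = -0.300000, running G = -0.300000
t=1: π = [0.2000, 0.1500, 0.2100, 0.1800, 0.2600], E[r] = 0.9100, γ^t·E[r] = 0.819000, running G = 0.519000
t=2: π = [0.2030, 0.1870, 0.2020, 0.1770, 0.2310], E[r] = 1.1440, γ^t·E[r] = 0.926640, running G = 1.445640
t=3: π = [0.2025, 0.1930, 0.1991, 0.1807, 0.2247], E[r] = 1.2073, γ^t·E[r] = 0.880122, running G = 2.325762
t=4: π = [0.2018, 0.1947, 0.1991, 0.1810, 0.2234], E[r] = 1.2178, γ^t·E[r] = 0.799005, running G = 3.124767
t=5: π = [0.2018, 0.1950, 0.1989, 0.1812, 0.2231], E[r] = 1.2216, γ^t·E[r] = 0.721343, running G = 3.846109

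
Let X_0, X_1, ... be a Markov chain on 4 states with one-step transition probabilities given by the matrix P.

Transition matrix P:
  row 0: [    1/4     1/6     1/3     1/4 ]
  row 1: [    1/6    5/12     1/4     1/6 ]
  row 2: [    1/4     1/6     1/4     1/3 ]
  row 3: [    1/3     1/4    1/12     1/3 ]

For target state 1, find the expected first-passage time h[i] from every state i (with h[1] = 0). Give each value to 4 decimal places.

First-step conditioning: h[1] = 0; for i ≠ 1, h[i] = 1 + Σ_k P[i][k]·h[k].
  h[0] = 1 + 1/4·h[0] + 1/3·h[2] + 1/4·h[3]
  h[2] = 1 + 1/4·h[0] + 1/4·h[2] + 1/3·h[3]
  h[3] = 1 + 1/3·h[0] + 1/12·h[2] + 1/3·h[3]
Solving the 3×3 linear system over states ≠ 1 gives exactly h = [1752/335, 0, 348/67, 1596/335] (h[1] = 0 is the target).

h = [5.2299, 0.0000, 5.1940, 4.7642]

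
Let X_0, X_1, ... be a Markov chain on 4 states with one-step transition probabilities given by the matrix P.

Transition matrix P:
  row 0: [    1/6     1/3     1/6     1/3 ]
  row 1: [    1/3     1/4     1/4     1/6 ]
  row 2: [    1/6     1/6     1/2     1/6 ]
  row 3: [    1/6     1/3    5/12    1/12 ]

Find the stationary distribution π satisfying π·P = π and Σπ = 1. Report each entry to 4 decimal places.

π = [0.2089, 0.2536, 0.3514, 0.1860]

Balance equations π_j = Σ_i π_i·P[i][j]:
  π_0 = 1/6·π_0 + 1/3·π_1 + 1/6·π_2 + 1/6·π_3
  π_1 = 1/3·π_0 + 1/4·π_1 + 1/6·π_2 + 1/3·π_3
  π_2 = 1/6·π_0 + 1/4·π_1 + 1/2·π_2 + 5/12·π_3
  normalize: π_0 + π_1 + π_2 + π_3 = 1
Solving the linear system gives exactly π = [173/828, 35/138, 97/276, 77/414].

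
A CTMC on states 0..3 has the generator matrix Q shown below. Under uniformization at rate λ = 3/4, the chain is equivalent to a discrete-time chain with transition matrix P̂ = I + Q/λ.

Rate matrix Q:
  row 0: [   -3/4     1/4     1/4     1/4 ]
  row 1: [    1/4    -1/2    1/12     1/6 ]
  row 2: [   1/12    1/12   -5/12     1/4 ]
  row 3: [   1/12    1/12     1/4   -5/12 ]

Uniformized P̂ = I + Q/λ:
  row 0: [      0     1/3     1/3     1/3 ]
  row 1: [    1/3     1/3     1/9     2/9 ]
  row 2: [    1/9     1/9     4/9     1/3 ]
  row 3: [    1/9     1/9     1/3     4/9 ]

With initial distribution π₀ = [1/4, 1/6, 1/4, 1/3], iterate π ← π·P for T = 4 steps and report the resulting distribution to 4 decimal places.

π = [0.1368, 0.1821, 0.3291, 0.3520]

t=0: π = [0.2500, 0.1667, 0.2500, 0.3333]
t=1: π = [0.1204, 0.2037, 0.3241, 0.3519]
t=2: π = [0.1430, 0.1831, 0.3241, 0.3498]
t=3: π = [0.1359, 0.1836, 0.3286, 0.3519]
t=4: π = [0.1368, 0.1821, 0.3291, 0.3520]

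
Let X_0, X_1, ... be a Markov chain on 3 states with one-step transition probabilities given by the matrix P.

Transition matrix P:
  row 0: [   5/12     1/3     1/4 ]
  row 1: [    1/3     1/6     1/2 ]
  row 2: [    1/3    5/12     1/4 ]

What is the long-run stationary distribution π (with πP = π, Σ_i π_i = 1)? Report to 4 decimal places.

π = [0.3636, 0.3091, 0.3273]

Balance equations π_j = Σ_i π_i·P[i][j]:
  π_0 = 5/12·π_0 + 1/3·π_1 + 1/3·π_2
  π_1 = 1/3·π_0 + 1/6·π_1 + 5/12·π_2
  normalize: π_0 + π_1 + π_2 = 1
Solving the linear system gives exactly π = [4/11, 17/55, 18/55].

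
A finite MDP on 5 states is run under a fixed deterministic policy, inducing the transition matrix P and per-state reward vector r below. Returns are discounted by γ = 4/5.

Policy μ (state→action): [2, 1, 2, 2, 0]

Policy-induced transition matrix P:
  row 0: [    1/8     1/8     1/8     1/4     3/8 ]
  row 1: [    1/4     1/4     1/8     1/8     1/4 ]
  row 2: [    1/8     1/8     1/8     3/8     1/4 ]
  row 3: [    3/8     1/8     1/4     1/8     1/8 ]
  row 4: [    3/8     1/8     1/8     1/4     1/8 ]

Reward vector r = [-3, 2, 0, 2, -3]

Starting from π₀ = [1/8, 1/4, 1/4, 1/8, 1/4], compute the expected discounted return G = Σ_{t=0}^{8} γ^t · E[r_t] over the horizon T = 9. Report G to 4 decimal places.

t=0: π = [0.1250, 0.2500, 0.2500, 0.1250, 0.2500], E[r] = -0.3750, γ^t·E[r] = -0.375000, running G = -0.375000
t=1: π = [0.2500, 0.1563, 0.1406, 0.2344, 0.2188], E[r] = -0.6250, γ^t·E[r] = -0.500000, running G = -0.875000
t=2: π = [0.2578, 0.1445, 0.1543, 0.2188, 0.2246], E[r] = -0.7207, γ^t·E[r] = -0.461250, running G = -1.336250
t=3: π = [0.2539, 0.1431, 0.1523, 0.2239, 0.2268], E[r] = -0.7083, γ^t·E[r] = -0.362625, running G = -1.698875
t=4: π = [0.2556, 0.1429, 0.1530, 0.2232, 0.2254], E[r] = -0.7108, γ^t·E[r] = -0.291125, running G = -1.990000
t=5: π = [0.2550, 0.1429, 0.1529, 0.2234, 0.2259], E[r] = -0.7102, γ^t·E[r] = -0.232711, running G = -2.222711
t=6: π = [0.2552, 0.1429, 0.1529, 0.2233, 0.2257], E[r] = -0.7103, γ^t·E[r] = -0.186196, running G = -2.408907
t=7: π = [0.2551, 0.1429, 0.1529, 0.2233, 0.2258], E[r] = -0.7103, γ^t·E[r] = -0.148952, running G = -2.557859
t=8: π = [0.2551, 0.1429, 0.1529, 0.2233, 0.2258], E[r] = -0.7103, γ^t·E[r] = -0.119162, running G = -2.677021

G = -2.6770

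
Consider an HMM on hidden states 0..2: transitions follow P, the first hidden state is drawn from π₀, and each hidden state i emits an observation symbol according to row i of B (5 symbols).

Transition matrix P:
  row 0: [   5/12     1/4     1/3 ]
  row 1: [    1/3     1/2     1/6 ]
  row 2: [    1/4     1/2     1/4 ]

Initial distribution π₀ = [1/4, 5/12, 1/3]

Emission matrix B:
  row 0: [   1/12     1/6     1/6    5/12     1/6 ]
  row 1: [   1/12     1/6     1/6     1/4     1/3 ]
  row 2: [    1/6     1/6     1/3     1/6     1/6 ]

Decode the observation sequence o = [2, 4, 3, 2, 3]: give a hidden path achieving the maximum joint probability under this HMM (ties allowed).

path = [2, 1, 0, 2, 1]

t=0: δ = [4.167e-02, 6.944e-02, 1.111e-01]  (obs o_0=2)
t=1: δ = [4.630e-03, 1.852e-02, 4.630e-03]  ψ = [2, 2, 2]  (obs o_1=4)
t=2: δ = [2.572e-03, 2.315e-03, 5.144e-04]  ψ = [1, 1, 1]  (obs o_2=3)
t=3: δ = [1.786e-04, 1.929e-04, 2.858e-04]  ψ = [0, 1, 0]  (obs o_3=2)
t=4: δ = [3.101e-05, 3.572e-05, 1.191e-05]  ψ = [0, 2, 2]  (obs o_4=3)
backtrack: best end state = 1; path = [2, 1, 0, 2, 1]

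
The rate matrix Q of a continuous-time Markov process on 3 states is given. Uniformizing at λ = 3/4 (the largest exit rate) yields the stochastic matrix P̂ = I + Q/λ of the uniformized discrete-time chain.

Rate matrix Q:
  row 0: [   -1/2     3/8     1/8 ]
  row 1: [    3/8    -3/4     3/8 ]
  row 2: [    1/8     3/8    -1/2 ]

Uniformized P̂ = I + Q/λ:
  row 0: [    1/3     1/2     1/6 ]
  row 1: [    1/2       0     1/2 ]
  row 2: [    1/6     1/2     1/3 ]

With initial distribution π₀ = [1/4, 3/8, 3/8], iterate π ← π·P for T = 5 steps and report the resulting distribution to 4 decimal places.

t=0: π = [0.2500, 0.3750, 0.3750]
t=1: π = [0.3333, 0.3125, 0.3542]
t=2: π = [0.3264, 0.3438, 0.3299]
t=3: π = [0.3356, 0.3281, 0.3362]
t=4: π = [0.3320, 0.3359, 0.3321]
t=5: π = [0.3340, 0.3320, 0.3340]

π = [0.3340, 0.3320, 0.3340]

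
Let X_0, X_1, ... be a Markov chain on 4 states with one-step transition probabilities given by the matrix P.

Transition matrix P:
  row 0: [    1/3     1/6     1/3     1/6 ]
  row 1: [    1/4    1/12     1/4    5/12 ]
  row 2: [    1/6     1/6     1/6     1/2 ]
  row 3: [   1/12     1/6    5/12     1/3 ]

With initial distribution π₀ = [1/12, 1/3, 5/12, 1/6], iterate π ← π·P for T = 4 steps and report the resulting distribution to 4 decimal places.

π = [0.1786, 0.1539, 0.3017, 0.3658]

t=0: π = [0.0833, 0.3333, 0.4167, 0.1667]
t=1: π = [0.1944, 0.1389, 0.2500, 0.4167]
t=2: π = [0.1759, 0.1551, 0.3148, 0.3542]
t=3: π = [0.1794, 0.1537, 0.2975, 0.3694]
t=4: π = [0.1786, 0.1539, 0.3017, 0.3658]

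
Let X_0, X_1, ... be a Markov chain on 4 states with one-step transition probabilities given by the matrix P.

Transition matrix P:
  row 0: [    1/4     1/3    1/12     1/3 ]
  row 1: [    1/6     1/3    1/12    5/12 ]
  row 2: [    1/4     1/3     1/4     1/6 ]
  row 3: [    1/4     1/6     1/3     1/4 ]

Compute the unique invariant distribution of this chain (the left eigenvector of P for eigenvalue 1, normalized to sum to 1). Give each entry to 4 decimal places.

π = [0.2264, 0.2833, 0.1901, 0.3002]

Balance equations π_j = Σ_i π_i·P[i][j]:
  π_0 = 1/4·π_0 + 1/6·π_1 + 1/4·π_2 + 1/4·π_3
  π_1 = 1/3·π_0 + 1/3·π_1 + 1/3·π_2 + 1/6·π_3
  π_2 = 1/12·π_0 + 1/12·π_1 + 1/4·π_2 + 1/3·π_3
  normalize: π_0 + π_1 + π_2 + π_3 = 1
Solving the linear system gives exactly π = [187/826, 117/413, 157/826, 124/413].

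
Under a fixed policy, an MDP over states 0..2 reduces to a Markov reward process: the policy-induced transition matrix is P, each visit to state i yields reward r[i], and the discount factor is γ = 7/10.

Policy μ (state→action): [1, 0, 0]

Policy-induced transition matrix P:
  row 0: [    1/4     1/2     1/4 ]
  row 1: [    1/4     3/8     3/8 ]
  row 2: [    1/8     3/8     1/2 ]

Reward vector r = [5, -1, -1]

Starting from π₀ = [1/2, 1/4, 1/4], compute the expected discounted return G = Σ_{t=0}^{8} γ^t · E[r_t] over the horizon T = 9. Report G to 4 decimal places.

G = 2.5420

t=0: π = [0.5000, 0.2500, 0.2500], E[r] = 2.0000, γ^t·E[r] = 2.000000, running G = 2.000000
t=1: π = [0.2188, 0.4375, 0.3438], E[r] = 0.3125, γ^t·E[r] = 0.218750, running G = 2.218750
t=2: π = [0.2070, 0.4023, 0.3906], E[r] = 0.2422, γ^t·E[r] = 0.118672, running G = 2.337422
t=3: π = [0.2012, 0.4009, 0.3979], E[r] = 0.2070, γ^t·E[r] = 0.071012, running G = 2.408434
t=4: π = [0.2003, 0.4001, 0.3996], E[r] = 0.2015, γ^t·E[r] = 0.048389, running G = 2.456823
t=5: π = [0.2001, 0.4000, 0.3999], E[r] = 0.2003, γ^t·E[r] = 0.033665, running G = 2.490488
t=6: π = [0.2000, 0.4000, 0.4000], E[r] = 0.2001, γ^t·E[r] = 0.023537, running G = 2.514025
t=7: π = [0.2000, 0.4000, 0.4000], E[r] = 0.2000, γ^t·E[r] = 0.016472, running G = 2.530497
t=8: π = [0.2000, 0.4000, 0.4000], E[r] = 0.2000, γ^t·E[r] = 0.011530, running G = 2.542026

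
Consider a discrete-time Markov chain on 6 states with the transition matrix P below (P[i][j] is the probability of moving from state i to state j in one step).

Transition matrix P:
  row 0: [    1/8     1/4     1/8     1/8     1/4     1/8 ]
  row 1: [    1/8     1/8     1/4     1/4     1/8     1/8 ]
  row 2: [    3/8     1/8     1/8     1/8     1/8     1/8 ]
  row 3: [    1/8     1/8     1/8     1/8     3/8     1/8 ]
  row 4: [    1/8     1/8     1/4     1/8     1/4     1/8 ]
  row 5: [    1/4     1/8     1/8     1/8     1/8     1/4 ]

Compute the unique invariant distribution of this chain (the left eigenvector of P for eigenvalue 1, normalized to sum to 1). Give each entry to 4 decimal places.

π = [0.1853, 0.1482, 0.1698, 0.1435, 0.2103, 0.1429]

Balance equations π_j = Σ_i π_i·P[i][j]:
  π_0 = 1/8·π_0 + 1/8·π_1 + 3/8·π_2 + 1/8·π_3 + 1/8·π_4 + 1/4·π_5
  π_1 = 1/4·π_0 + 1/8·π_1 + 1/8·π_2 + 1/8·π_3 + 1/8·π_4 + 1/8·π_5
  π_2 = 1/8·π_0 + 1/4·π_1 + 1/8·π_2 + 1/8·π_3 + 1/4·π_4 + 1/8·π_5
  π_3 = 1/8·π_0 + 1/4·π_1 + 1/8·π_2 + 1/8·π_3 + 1/8·π_4 + 1/8·π_5
  π_4 = 1/4·π_0 + 1/8·π_1 + 1/8·π_2 + 3/8·π_3 + 1/4·π_4 + 1/8·π_5
  normalize: π_0 + π_1 + π_2 + π_3 + π_4 + π_5 = 1
Solving the linear system gives exactly π = [439/2369, 351/2369, 2816/16583, 340/2369, 3488/16583, 1/7].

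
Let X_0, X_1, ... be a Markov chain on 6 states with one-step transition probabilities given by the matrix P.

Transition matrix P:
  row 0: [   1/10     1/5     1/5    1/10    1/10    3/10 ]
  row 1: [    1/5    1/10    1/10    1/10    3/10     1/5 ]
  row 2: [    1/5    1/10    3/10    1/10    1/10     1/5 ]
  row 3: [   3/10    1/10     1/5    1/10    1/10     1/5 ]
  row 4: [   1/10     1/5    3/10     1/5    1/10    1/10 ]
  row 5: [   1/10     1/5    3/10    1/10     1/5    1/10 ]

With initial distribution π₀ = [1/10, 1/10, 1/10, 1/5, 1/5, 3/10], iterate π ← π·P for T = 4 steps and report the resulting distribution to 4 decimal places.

π = [0.1622, 0.1493, 0.2424, 0.1148, 0.1483, 0.1831]

t=0: π = [0.1000, 0.1000, 0.1000, 0.2000, 0.2000, 0.3000]
t=1: π = [0.1600, 0.1600, 0.2500, 0.1200, 0.1500, 0.1600]
t=2: π = [0.1650, 0.1470, 0.2400, 0.1150, 0.1480, 0.1850]
t=3: π = [0.1617, 0.1498, 0.2426, 0.1148, 0.1479, 0.1832]
t=4: π = [0.1622, 0.1493, 0.2424, 0.1148, 0.1483, 0.1831]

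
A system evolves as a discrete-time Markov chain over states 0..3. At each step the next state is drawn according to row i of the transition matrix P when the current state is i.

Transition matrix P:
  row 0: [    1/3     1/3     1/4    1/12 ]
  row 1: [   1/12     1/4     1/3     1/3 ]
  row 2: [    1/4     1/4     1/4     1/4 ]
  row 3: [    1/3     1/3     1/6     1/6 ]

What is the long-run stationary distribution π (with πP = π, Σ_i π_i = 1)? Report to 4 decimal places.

π = [0.2400, 0.2880, 0.2560, 0.2160]

Balance equations π_j = Σ_i π_i·P[i][j]:
  π_0 = 1/3·π_0 + 1/12·π_1 + 1/4·π_2 + 1/3·π_3
  π_1 = 1/3·π_0 + 1/4·π_1 + 1/4·π_2 + 1/3·π_3
  π_2 = 1/4·π_0 + 1/3·π_1 + 1/4·π_2 + 1/6·π_3
  normalize: π_0 + π_1 + π_2 + π_3 = 1
Solving the linear system gives exactly π = [6/25, 36/125, 32/125, 27/125].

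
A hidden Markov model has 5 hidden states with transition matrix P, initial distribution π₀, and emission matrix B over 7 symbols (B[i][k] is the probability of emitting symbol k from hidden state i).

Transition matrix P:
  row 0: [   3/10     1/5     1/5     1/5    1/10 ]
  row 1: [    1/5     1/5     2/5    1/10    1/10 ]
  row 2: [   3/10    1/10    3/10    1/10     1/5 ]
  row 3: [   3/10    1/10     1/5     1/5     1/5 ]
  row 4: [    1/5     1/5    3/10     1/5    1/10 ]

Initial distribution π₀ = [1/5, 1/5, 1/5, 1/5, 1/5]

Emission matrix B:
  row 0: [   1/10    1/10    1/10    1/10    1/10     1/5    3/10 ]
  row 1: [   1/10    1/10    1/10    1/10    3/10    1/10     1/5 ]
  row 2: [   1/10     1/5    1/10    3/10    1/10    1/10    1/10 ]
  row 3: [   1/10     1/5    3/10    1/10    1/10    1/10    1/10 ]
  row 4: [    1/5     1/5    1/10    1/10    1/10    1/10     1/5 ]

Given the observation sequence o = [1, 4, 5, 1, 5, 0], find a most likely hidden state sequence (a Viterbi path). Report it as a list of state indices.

path = [4, 1, 2, 2, 0, 0]

t=0: δ = [2.000e-02, 2.000e-02, 4.000e-02, 4.000e-02, 4.000e-02]  (obs o_0=1)
t=1: δ = [1.200e-03, 2.400e-03, 1.200e-03, 8.000e-04, 8.000e-04]  ψ = [2, 4, 2, 3, 2]  (obs o_1=4)
t=2: δ = [9.600e-05, 4.800e-05, 9.600e-05, 2.400e-05, 2.400e-05]  ψ = [1, 1, 1, 0, 1]  (obs o_2=5)
t=3: δ = [2.880e-06, 1.920e-06, 5.760e-06, 3.840e-06, 3.840e-06]  ψ = [0, 0, 2, 0, 2]  (obs o_3=1)
t=4: δ = [3.456e-07, 7.680e-08, 1.728e-07, 7.680e-08, 1.152e-07]  ψ = [2, 4, 2, 3, 2]  (obs o_4=5)
t=5: δ = [1.037e-08, 6.912e-09, 6.912e-09, 6.912e-09, 6.912e-09]  ψ = [0, 0, 0, 0, 0]  (obs o_5=0)
backtrack: best end state = 0; path = [4, 1, 2, 2, 0, 0]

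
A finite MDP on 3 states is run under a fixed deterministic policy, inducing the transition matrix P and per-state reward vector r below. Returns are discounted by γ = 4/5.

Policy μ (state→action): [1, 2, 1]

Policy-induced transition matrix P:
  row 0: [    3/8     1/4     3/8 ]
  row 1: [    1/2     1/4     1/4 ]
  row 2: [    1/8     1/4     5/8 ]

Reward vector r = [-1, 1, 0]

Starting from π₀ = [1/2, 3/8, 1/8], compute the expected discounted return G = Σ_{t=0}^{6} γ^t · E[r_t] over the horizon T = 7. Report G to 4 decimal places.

G = -0.3469

t=0: π = [0.5000, 0.3750, 0.1250], E[r] = -0.1250, γ^t·E[r] = -0.125000, running G = -0.125000
t=1: π = [0.3906, 0.2500, 0.3594], E[r] = -0.1406, γ^t·E[r] = -0.112500, running G = -0.237500
t=2: π = [0.3164, 0.2500, 0.4336], E[r] = -0.0664, γ^t·E[r] = -0.042500, running G = -0.280000
t=3: π = [0.2979, 0.2500, 0.4521], E[r] = -0.0479, γ^t·E[r] = -0.024500, running G = -0.304500
t=4: π = [0.2932, 0.2500, 0.4568], E[r] = -0.0432, γ^t·E[r] = -0.017700, running G = -0.322200
t=5: π = [0.2921, 0.2500, 0.4579], E[r] = -0.0421, γ^t·E[r] = -0.013780, running G = -0.335980
t=6: π = [0.2918, 0.2500, 0.4582], E[r] = -0.0418, γ^t·E[r] = -0.010948, running G = -0.346928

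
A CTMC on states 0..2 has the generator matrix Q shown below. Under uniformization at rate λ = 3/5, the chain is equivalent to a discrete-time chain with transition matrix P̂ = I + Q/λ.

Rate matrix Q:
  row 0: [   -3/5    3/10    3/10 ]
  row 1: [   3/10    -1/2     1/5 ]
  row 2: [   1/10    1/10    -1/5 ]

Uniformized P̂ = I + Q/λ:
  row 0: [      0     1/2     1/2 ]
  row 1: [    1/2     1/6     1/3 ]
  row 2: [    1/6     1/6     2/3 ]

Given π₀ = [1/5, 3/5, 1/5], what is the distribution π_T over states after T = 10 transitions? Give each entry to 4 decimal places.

t=0: π = [0.2000, 0.6000, 0.2000]
t=1: π = [0.3333, 0.2333, 0.4333]
t=2: π = [0.1889, 0.2778, 0.5333]
t=3: π = [0.2278, 0.2296, 0.5426]
t=4: π = [0.2052, 0.2426, 0.5522]
t=5: π = [0.2133, 0.2351, 0.5516]
t=6: π = [0.2095, 0.2378, 0.5528]
t=7: π = [0.2110, 0.2365, 0.5525]
t=8: π = [0.2103, 0.2370, 0.5527]
t=9: π = [0.2106, 0.2368, 0.5526]
t=10: π = [0.2105, 0.2369, 0.5526]

π = [0.2105, 0.2369, 0.5526]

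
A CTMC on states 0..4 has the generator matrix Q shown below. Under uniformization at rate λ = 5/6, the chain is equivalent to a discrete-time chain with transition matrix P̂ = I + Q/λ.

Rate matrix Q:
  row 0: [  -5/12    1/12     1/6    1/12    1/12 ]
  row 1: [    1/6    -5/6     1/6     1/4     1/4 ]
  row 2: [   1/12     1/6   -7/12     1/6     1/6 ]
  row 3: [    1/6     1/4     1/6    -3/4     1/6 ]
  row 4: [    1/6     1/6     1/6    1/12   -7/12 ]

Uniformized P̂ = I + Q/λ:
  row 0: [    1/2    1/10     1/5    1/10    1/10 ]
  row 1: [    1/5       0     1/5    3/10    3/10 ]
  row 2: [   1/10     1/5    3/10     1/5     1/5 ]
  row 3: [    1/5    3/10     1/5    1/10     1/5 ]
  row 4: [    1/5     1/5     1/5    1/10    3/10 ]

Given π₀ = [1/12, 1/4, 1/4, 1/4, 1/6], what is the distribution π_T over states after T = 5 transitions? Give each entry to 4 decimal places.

π = [0.2535, 0.1584, 0.2222, 0.1540, 0.2119]

t=0: π = [0.0833, 0.2500, 0.2500, 0.2500, 0.1667]
t=1: π = [0.2000, 0.1667, 0.2250, 0.1750, 0.2333]
t=2: π = [0.2375, 0.1642, 0.2225, 0.1558, 0.2200]
t=3: π = [0.2490, 0.1590, 0.2223, 0.1551, 0.2147]
t=4: π = [0.2525, 0.1588, 0.2222, 0.1540, 0.2125]
t=5: π = [0.2535, 0.1584, 0.2222, 0.1540, 0.2119]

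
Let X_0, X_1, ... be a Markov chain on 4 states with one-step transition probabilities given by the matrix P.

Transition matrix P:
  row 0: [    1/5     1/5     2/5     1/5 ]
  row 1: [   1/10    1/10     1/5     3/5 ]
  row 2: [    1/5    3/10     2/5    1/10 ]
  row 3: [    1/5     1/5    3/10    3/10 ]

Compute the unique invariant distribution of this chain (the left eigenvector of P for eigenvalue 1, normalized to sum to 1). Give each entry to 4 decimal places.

π = [0.1788, 0.2118, 0.3297, 0.2797]

Balance equations π_j = Σ_i π_i·P[i][j]:
  π_0 = 1/5·π_0 + 1/10·π_1 + 1/5·π_2 + 1/5·π_3
  π_1 = 1/5·π_0 + 1/10·π_1 + 3/10·π_2 + 1/5·π_3
  π_2 = 2/5·π_0 + 1/5·π_1 + 2/5·π_2 + 3/10·π_3
  normalize: π_0 + π_1 + π_2 + π_3 = 1
Solving the linear system gives exactly π = [179/1001, 212/1001, 30/91, 40/143].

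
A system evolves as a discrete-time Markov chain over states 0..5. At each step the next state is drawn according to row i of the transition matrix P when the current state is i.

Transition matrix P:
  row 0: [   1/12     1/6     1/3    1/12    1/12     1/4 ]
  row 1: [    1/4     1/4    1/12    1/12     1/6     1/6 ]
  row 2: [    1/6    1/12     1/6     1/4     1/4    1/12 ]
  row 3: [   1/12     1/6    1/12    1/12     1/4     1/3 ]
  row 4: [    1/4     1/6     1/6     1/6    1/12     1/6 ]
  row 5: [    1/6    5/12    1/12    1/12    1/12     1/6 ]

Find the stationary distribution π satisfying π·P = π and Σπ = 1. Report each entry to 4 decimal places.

π = [0.1727, 0.2195, 0.1514, 0.1208, 0.1470, 0.1886]

Balance equations π_j = Σ_i π_i·P[i][j]:
  π_0 = 1/12·π_0 + 1/4·π_1 + 1/6·π_2 + 1/12·π_3 + 1/4·π_4 + 1/6·π_5
  π_1 = 1/6·π_0 + 1/4·π_1 + 1/12·π_2 + 1/6·π_3 + 1/6·π_4 + 5/12·π_5
  π_2 = 1/3·π_0 + 1/12·π_1 + 1/6·π_2 + 1/12·π_3 + 1/6·π_4 + 1/12·π_5
  π_3 = 1/12·π_0 + 1/12·π_1 + 1/4·π_2 + 1/12·π_3 + 1/6·π_4 + 1/12·π_5
  π_4 = 1/12·π_0 + 1/6·π_1 + 1/4·π_2 + 1/4·π_3 + 1/12·π_4 + 1/12·π_5
  normalize: π_0 + π_1 + π_2 + π_3 + π_4 + π_5 = 1
Solving the linear system gives exactly π = [25281/146350, 16061/73175, 4431/29270, 17681/146350, 10756/73175, 27599/146350].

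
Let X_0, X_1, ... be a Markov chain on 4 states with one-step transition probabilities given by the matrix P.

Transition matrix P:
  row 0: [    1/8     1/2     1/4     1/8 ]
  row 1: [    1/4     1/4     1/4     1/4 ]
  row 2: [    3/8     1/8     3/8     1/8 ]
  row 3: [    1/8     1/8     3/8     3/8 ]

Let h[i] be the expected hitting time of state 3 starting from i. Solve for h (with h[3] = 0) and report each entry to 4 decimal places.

h = [6.0870, 5.4783, 6.3478, 0.0000]

First-step conditioning: h[3] = 0; for i ≠ 3, h[i] = 1 + Σ_k P[i][k]·h[k].
  h[0] = 1 + 1/8·h[0] + 1/2·h[1] + 1/4·h[2]
  h[1] = 1 + 1/4·h[0] + 1/4·h[1] + 1/4·h[2]
  h[2] = 1 + 3/8·h[0] + 1/8·h[1] + 3/8·h[2]
Solving the 3×3 linear system over states ≠ 3 gives exactly h = [140/23, 126/23, 146/23, 0] (h[3] = 0 is the target).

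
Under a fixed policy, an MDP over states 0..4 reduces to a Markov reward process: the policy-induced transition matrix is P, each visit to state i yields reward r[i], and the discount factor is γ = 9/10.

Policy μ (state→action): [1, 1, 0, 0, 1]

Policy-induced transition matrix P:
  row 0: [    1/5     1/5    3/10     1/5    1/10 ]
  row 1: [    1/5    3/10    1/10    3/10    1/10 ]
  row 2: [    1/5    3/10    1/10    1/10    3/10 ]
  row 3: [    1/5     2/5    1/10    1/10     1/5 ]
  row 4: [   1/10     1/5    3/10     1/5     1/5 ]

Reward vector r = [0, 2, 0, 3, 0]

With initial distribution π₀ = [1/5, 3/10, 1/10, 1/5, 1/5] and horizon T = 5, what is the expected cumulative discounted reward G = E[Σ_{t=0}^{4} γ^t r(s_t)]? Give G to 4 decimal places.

t=0: π = [0.2000, 0.3000, 0.1000, 0.2000, 0.2000], E[r] = 1.2000, γ^t·E[r] = 1.200000, running G = 1.200000
t=1: π = [0.1800, 0.2800, 0.1800, 0.2000, 0.1600], E[r] = 1.1600, γ^t·E[r] = 1.044000, running G = 2.244000
t=2: π = [0.1840, 0.2860, 0.1680, 0.1900, 0.1720], E[r] = 1.1420, γ^t·E[r] = 0.925020, running G = 3.169020
t=3: π = [0.1828, 0.2834, 0.1712, 0.1928, 0.1698], E[r] = 1.1452, γ^t·E[r] = 0.834851, running G = 4.003871
t=4: π = [0.1830, 0.2840, 0.1705, 0.1919, 0.1705], E[r] = 1.1439, γ^t·E[r] = 0.750487, running G = 4.754357

G = 4.7544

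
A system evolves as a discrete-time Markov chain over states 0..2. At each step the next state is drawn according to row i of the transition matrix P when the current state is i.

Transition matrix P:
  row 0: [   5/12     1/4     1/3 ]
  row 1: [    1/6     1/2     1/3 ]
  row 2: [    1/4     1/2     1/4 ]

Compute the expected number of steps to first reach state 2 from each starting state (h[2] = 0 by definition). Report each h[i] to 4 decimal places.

h = [3.0000, 3.0000, 0.0000]

First-step conditioning: h[2] = 0; for i ≠ 2, h[i] = 1 + Σ_k P[i][k]·h[k].
  h[0] = 1 + 5/12·h[0] + 1/4·h[1]
  h[1] = 1 + 1/6·h[0] + 1/2·h[1]
Solving the 2×2 linear system over states ≠ 2 gives exactly h = [3, 3, 0] (h[2] = 0 is the target).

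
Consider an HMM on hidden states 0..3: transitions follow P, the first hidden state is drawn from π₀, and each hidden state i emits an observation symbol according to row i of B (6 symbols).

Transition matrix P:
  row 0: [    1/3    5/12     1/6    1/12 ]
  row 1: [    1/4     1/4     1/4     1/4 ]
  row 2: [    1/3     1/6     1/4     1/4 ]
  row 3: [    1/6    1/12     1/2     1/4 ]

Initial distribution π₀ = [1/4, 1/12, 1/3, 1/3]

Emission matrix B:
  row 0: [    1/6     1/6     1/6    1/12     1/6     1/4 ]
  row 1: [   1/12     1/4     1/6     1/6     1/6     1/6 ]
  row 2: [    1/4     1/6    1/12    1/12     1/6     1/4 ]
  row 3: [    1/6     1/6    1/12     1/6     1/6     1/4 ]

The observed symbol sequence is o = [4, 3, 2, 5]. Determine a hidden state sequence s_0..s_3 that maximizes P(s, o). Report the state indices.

t=0: δ = [4.167e-02, 1.389e-02, 5.556e-02, 5.556e-02]  (obs o_0=4)
t=1: δ = [1.543e-03, 2.894e-03, 2.315e-03, 2.315e-03]  ψ = [2, 0, 3, 2]  (obs o_1=3)
t=2: δ = [1.286e-04, 1.206e-04, 9.645e-05, 6.028e-05]  ψ = [2, 1, 3, 1]  (obs o_2=2)
t=3: δ = [1.072e-05, 8.931e-06, 7.535e-06, 7.535e-06]  ψ = [0, 0, 1, 1]  (obs o_3=5)
backtrack: best end state = 0; path = [3, 2, 0, 0]

path = [3, 2, 0, 0]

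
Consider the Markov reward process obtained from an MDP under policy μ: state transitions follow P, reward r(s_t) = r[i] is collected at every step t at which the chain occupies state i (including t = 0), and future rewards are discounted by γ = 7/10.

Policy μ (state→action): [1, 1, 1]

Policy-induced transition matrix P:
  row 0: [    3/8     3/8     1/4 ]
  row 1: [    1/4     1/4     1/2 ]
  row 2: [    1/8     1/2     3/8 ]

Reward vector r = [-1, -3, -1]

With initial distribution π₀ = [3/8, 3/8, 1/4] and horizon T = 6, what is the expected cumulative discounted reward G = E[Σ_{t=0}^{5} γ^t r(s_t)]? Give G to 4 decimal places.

t=0: π = [0.3750, 0.3750, 0.2500], E[r] = -1.7500, γ^t·E[r] = -1.750000, running G = -1.750000
t=1: π = [0.2656, 0.3594, 0.3750], E[r] = -1.7188, γ^t·E[r] = -1.203125, running G = -2.953125
t=2: π = [0.2363, 0.3770, 0.3867], E[r] = -1.7539, γ^t·E[r] = -0.859414, running G = -3.812539
t=3: π = [0.2312, 0.3762, 0.3926], E[r] = -1.7524, γ^t·E[r] = -0.601087, running G = -4.413626
t=4: π = [0.2298, 0.3770, 0.3931], E[r] = -1.7541, γ^t·E[r] = -0.421157, running G = -4.834783
t=5: π = [0.2296, 0.3770, 0.3934], E[r] = -1.7540, γ^t·E[r] = -0.294798, running G = -5.129582

G = -5.1296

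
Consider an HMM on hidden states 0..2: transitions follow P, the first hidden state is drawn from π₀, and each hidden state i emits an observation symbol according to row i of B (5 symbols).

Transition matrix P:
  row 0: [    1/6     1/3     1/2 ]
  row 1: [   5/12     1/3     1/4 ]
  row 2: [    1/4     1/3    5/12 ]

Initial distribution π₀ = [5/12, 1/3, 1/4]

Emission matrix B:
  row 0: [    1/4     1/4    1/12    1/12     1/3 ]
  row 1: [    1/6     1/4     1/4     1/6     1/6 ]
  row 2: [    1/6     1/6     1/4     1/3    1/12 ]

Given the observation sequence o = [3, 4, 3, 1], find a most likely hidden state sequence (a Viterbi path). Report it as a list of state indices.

t=0: δ = [3.472e-02, 5.556e-02, 8.333e-02]  (obs o_0=3)
t=1: δ = [7.716e-03, 4.630e-03, 2.894e-03]  ψ = [1, 2, 2]  (obs o_1=4)
t=2: δ = [1.608e-04, 4.287e-04, 1.286e-03]  ψ = [1, 0, 0]  (obs o_2=3)
t=3: δ = [8.038e-05, 1.072e-04, 8.931e-05]  ψ = [2, 2, 2]  (obs o_3=1)
backtrack: best end state = 1; path = [1, 0, 2, 1]

path = [1, 0, 2, 1]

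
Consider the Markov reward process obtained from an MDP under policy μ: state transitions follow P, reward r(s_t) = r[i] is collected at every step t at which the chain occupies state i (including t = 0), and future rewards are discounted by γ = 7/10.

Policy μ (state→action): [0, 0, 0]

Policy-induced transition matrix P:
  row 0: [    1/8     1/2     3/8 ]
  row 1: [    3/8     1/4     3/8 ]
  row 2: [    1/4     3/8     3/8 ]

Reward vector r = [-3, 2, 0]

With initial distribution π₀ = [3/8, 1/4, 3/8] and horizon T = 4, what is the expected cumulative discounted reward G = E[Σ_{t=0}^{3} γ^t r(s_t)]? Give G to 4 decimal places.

G = -0.6366

t=0: π = [0.3750, 0.2500, 0.3750], E[r] = -0.6250, γ^t·E[r] = -0.625000, running G = -0.625000
t=1: π = [0.2344, 0.3906, 0.3750], E[r] = 0.0781, γ^t·E[r] = 0.054688, running G = -0.570313
t=2: π = [0.2695, 0.3555, 0.3750], E[r] = -0.0977, γ^t·E[r] = -0.047852, running G = -0.618164
t=3: π = [0.2607, 0.3643, 0.3750], E[r] = -0.0537, γ^t·E[r] = -0.018423, running G = -0.636587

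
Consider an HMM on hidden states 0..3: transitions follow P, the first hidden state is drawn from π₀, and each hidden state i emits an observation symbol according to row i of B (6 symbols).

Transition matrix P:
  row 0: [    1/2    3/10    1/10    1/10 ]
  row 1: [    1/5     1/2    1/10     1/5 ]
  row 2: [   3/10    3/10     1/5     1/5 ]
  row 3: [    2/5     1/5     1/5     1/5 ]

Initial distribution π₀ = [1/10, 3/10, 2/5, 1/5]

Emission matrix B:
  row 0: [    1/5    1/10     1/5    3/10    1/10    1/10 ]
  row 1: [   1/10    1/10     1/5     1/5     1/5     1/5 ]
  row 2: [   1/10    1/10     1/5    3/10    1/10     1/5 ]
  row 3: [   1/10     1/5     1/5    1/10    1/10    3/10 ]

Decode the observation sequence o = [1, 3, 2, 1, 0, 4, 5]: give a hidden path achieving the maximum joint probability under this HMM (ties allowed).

path = [3, 0, 0, 0, 0, 1, 1]

t=0: δ = [1.000e-02, 3.000e-02, 4.000e-02, 4.000e-02]  (obs o_0=1)
t=1: δ = [4.800e-03, 3.000e-03, 2.400e-03, 8.000e-04]  ψ = [3, 1, 2, 2]  (obs o_1=3)
t=2: δ = [4.800e-04, 3.000e-04, 9.600e-05, 1.200e-04]  ψ = [0, 1, 0, 1]  (obs o_2=2)
t=3: δ = [2.400e-05, 1.500e-05, 4.800e-06, 1.200e-05]  ψ = [0, 1, 0, 1]  (obs o_3=1)
t=4: δ = [2.400e-06, 7.500e-07, 2.400e-07, 3.000e-07]  ψ = [0, 1, 0, 1]  (obs o_4=0)
t=5: δ = [1.200e-07, 1.440e-07, 2.400e-08, 2.400e-08]  ψ = [0, 0, 0, 0]  (obs o_5=4)
t=6: δ = [6.000e-09, 1.440e-08, 2.880e-09, 8.640e-09]  ψ = [0, 1, 1, 1]  (obs o_6=5)
backtrack: best end state = 1; path = [3, 0, 0, 0, 0, 1, 1]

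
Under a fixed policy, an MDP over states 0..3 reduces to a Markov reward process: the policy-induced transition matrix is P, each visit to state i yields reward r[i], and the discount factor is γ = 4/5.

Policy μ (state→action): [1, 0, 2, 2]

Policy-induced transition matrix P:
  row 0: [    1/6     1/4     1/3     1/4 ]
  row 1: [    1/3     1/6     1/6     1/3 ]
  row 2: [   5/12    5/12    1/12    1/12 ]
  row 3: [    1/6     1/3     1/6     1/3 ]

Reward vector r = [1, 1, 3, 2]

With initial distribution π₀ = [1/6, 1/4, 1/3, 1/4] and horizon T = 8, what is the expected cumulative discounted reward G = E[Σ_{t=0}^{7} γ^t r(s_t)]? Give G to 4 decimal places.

t=0: π = [0.1667, 0.2500, 0.3333, 0.2500], E[r] = 1.9167, γ^t·E[r] = 1.916667, running G = 1.916667
t=1: π = [0.2917, 0.3056, 0.1667, 0.2361], E[r] = 1.5694, γ^t·E[r] = 1.255556, running G = 3.172222
t=2: π = [0.2593, 0.2720, 0.2014, 0.2674], E[r] = 1.6701, γ^t·E[r] = 1.068889, running G = 4.241111
t=3: π = [0.2623, 0.2832, 0.1931, 0.2614], E[r] = 1.6476, γ^t·E[r] = 0.843556, running G = 5.084667
t=4: π = [0.2621, 0.2804, 0.1943, 0.2632], E[r] = 1.6518, γ^t·E[r] = 0.676576, running G = 5.761243
t=5: π = [0.2620, 0.2810, 0.1942, 0.2629], E[r] = 1.6512, γ^t·E[r] = 0.541079, running G = 6.302322
t=6: π = [0.2620, 0.2809, 0.1941, 0.2630], E[r] = 1.6513, γ^t·E[r] = 0.432867, running G = 6.735189
t=7: π = [0.2620, 0.2809, 0.1942, 0.2630], E[r] = 1.6513, γ^t·E[r] = 0.346299, running G = 7.081488

G = 7.0815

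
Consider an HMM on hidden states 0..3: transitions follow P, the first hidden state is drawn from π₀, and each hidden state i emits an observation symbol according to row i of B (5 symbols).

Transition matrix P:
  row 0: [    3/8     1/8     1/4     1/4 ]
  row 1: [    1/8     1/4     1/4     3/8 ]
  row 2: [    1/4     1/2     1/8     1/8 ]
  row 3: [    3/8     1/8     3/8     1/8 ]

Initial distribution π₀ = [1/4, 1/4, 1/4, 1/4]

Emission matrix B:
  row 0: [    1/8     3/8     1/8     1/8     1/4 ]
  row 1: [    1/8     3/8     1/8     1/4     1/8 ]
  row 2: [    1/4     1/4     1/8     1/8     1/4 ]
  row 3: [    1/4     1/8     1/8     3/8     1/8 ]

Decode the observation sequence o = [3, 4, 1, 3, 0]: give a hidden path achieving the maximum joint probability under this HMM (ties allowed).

t=0: δ = [3.125e-02, 6.250e-02, 3.125e-02, 9.375e-02]  (obs o_0=3)
t=1: δ = [8.789e-03, 1.953e-03, 8.789e-03, 2.930e-03]  ψ = [3, 1, 3, 1]  (obs o_1=4)
t=2: δ = [1.236e-03, 1.648e-03, 5.493e-04, 2.747e-04]  ψ = [0, 2, 0, 0]  (obs o_2=1)
t=3: δ = [5.794e-05, 1.030e-04, 5.150e-05, 2.317e-04]  ψ = [0, 1, 1, 1]  (obs o_3=3)
t=4: δ = [1.086e-05, 3.621e-06, 2.173e-05, 9.656e-06]  ψ = [3, 3, 3, 1]  (obs o_4=0)
backtrack: best end state = 2; path = [3, 2, 1, 3, 2]

path = [3, 2, 1, 3, 2]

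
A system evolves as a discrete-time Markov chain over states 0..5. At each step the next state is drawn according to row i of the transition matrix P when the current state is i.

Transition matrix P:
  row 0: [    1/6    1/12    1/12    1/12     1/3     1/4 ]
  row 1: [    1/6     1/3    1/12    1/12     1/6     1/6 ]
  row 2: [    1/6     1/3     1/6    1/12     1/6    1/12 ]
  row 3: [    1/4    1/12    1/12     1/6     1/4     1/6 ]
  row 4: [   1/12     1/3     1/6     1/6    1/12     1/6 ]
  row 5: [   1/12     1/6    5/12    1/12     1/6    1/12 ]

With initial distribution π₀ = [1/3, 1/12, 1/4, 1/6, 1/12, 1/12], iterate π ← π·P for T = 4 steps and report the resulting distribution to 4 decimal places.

π = [0.1477, 0.2442, 0.1629, 0.1077, 0.1849, 0.1526]

t=0: π = [0.3333, 0.0833, 0.2500, 0.1667, 0.0833, 0.0833]
t=1: π = [0.1667, 0.1944, 0.1389, 0.1042, 0.2292, 0.1667]
t=2: π = [0.1424, 0.2378, 0.1696, 0.1111, 0.1840, 0.1551]
t=3: π = [0.1477, 0.2441, 0.1645, 0.1079, 0.1843, 0.1515]
t=4: π = [0.1477, 0.2442, 0.1629, 0.1077, 0.1849, 0.1526]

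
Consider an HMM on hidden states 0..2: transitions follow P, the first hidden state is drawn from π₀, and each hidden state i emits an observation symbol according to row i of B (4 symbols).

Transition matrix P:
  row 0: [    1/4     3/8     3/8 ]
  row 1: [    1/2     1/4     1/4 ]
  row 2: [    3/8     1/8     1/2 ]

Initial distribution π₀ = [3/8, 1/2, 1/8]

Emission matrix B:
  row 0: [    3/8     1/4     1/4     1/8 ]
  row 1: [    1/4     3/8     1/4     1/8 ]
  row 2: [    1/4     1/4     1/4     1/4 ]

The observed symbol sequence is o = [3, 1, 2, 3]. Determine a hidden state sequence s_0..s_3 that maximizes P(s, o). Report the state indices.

path = [1, 0, 2, 2]

t=0: δ = [4.688e-02, 6.250e-02, 3.125e-02]  (obs o_0=3)
t=1: δ = [7.812e-03, 6.592e-03, 4.395e-03]  ψ = [1, 0, 0]  (obs o_1=1)
t=2: δ = [8.240e-04, 7.324e-04, 7.324e-04]  ψ = [1, 0, 0]  (obs o_2=2)
t=3: δ = [4.578e-05, 3.862e-05, 9.155e-05]  ψ = [1, 0, 2]  (obs o_3=3)
backtrack: best end state = 2; path = [1, 0, 2, 2]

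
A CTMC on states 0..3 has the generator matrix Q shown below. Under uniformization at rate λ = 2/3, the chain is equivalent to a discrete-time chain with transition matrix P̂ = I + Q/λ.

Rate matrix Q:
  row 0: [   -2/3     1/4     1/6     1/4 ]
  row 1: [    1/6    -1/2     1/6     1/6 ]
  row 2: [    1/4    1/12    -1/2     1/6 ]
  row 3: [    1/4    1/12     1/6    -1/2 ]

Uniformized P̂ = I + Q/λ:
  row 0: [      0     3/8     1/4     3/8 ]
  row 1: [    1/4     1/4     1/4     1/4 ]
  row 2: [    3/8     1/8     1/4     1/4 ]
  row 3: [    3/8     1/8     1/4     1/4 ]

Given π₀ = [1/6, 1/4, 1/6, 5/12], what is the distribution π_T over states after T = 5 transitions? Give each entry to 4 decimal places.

t=0: π = [0.1667, 0.2500, 0.1667, 0.4167]
t=1: π = [0.2813, 0.1979, 0.2500, 0.2708]
t=2: π = [0.2448, 0.2201, 0.2500, 0.2852]
t=3: π = [0.2557, 0.2137, 0.2500, 0.2806]
t=4: π = [0.2524, 0.2156, 0.2500, 0.2820]
t=5: π = [0.2534, 0.2151, 0.2500, 0.2816]

π = [0.2534, 0.2151, 0.2500, 0.2816]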